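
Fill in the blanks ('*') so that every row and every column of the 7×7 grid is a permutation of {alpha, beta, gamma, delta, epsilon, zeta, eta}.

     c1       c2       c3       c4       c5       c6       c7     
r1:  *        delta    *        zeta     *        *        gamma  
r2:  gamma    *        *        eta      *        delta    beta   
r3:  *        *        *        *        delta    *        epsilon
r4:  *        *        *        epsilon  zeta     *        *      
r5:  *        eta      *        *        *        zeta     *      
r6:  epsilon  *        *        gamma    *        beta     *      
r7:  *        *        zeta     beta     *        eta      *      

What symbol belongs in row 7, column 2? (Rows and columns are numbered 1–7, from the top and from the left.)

epsilon

Cell (r3,c4): row 3 has {delta,epsilon}; column 4 has {beta,gamma,epsilon,zeta,eta} → alpha.
Cell (r3,c6): row 3 has {alpha,delta,epsilon}; column 6 has {beta,delta,zeta,eta} → gamma.
Cell (r4,c6): row 4 has {epsilon,zeta}; column 6 has {beta,gamma,delta,zeta,eta} → alpha.
Cell (r5,c4): row 5 has {zeta,eta}; column 4 has {alpha,beta,gamma,epsilon,zeta,eta} → delta.
Cell (r5,c7): row 5 has {delta,zeta,eta}; column 7 has {beta,gamma,epsilon} → alpha.
Cell (r7,c7): row 7 has {beta,zeta,eta}; column 7 has {alpha,beta,gamma,epsilon} → delta.
Cell (r1,c6): row 1 has {gamma,delta,zeta}; column 6 has {alpha,beta,gamma,delta,zeta,eta} → epsilon.
Cell (r4,c7): row 4 has {alpha,epsilon,zeta}; column 7 has {alpha,beta,gamma,delta,epsilon} → eta.
Cell (r5,c1): row 5 has {alpha,delta,zeta,eta}; column 1 has {gamma,epsilon} → beta.
Cell (r6,c7): row 6 has {beta,gamma,epsilon}; column 7 has {alpha,beta,gamma,delta,epsilon,eta} → zeta.
Cell (r7,c1): row 7 has {beta,delta,zeta,eta}; column 1 has {beta,gamma,epsilon} → alpha.
Cell (r1,c1): row 1 has {gamma,delta,epsilon,zeta}; column 1 has {alpha,beta,gamma,epsilon} → eta.
Cell (r3,c1): row 3 has {alpha,gamma,delta,epsilon}; column 1 has {alpha,beta,gamma,epsilon,eta} → zeta.
Cell (r3,c2): row 3 has {alpha,gamma,delta,epsilon,zeta}; column 2 has {delta,eta} → beta.
Cell (r3,c3): row 3 has {alpha,beta,gamma,delta,epsilon,zeta}; column 3 has {zeta} → eta.
Cell (r4,c1): row 4 has {alpha,epsilon,zeta,eta}; column 1 has {alpha,beta,gamma,epsilon,zeta,eta} → delta.
Cell (r4,c2): row 4 has {alpha,delta,epsilon,zeta,eta}; column 2 has {beta,delta,eta} → gamma.
Cell (r4,c3): row 4 has {alpha,gamma,delta,epsilon,zeta,eta}; column 3 has {zeta,eta} → beta.
Cell (r6,c2): row 6 has {beta,gamma,epsilon,zeta}; column 2 has {beta,gamma,delta,eta} → alpha.
Cell (r6,c3): row 6 has {alpha,beta,gamma,epsilon,zeta}; column 3 has {beta,zeta,eta} → delta.
Cell (r6,c5): row 6 has {alpha,beta,gamma,delta,epsilon,zeta}; column 5 has {delta,zeta} → eta.
Cell (r7,c2): row 7 has {alpha,beta,delta,zeta,eta}; column 2 has {alpha,beta,gamma,delta,eta} → epsilon.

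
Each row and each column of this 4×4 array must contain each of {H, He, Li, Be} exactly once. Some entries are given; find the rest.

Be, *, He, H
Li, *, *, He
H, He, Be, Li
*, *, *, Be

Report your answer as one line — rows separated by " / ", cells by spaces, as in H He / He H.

Be Li He H / Li Be H He / H He Be Li / He H Li Be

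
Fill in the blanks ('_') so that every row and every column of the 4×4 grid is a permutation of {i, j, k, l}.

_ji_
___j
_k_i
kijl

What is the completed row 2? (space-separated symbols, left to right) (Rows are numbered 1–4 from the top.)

(r1,c1) = l
(r1,c4) = k
(r2,c1) = i
(r2,c2) = l
(r2,c3) = k

i l k j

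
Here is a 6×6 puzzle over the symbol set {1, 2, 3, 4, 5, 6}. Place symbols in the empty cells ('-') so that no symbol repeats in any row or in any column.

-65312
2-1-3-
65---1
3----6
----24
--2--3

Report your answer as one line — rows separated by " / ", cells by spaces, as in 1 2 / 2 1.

4 6 5 3 1 2 / 2 4 1 6 3 5 / 6 5 3 2 4 1 / 3 2 4 1 5 6 / 1 3 6 5 2 4 / 5 1 2 4 6 3

(r1,c1): row 1 has {1,2,3,5,6}; column 1 has {2,3,6}, so it must be 4.
(r2,c2): row 2 has {1,2,3}; column 2 has {5,6}, so it must be 4.
(r2,c6): row 2 has {1,2,3,4}; column 6 has {1,2,3,4,6}, so it must be 5.
(r3,c5): row 3 has {1,5,6}; column 5 has {1,2,3}, so it must be 4.
(r4,c3): row 4 has {3,6}; column 3 has {1,2,5}, so it must be 4.
(r4,c5): row 4 has {3,4,6}; column 5 has {1,2,3,4}, so it must be 5.
(r6,c2): row 6 has {2,3}; column 2 has {4,5,6}, so it must be 1.
(r6,c5): row 6 has {1,2,3}; column 5 has {1,2,3,4,5}, so it must be 6.
(r2,c4): row 2 has {1,2,3,4,5}; column 4 has {3}, so it must be 6.
(r3,c3): row 3 has {1,4,5,6}; column 3 has {1,2,4,5}, so it must be 3.
(r3,c4): row 3 has {1,3,4,5,6}; column 4 has {3,6}, so it must be 2.
(r4,c2): row 4 has {3,4,5,6}; column 2 has {1,4,5,6}, so it must be 2.
(r4,c4): row 4 has {2,3,4,5,6}; column 4 has {2,3,6}, so it must be 1.
(r5,c2): row 5 has {2,4}; column 2 has {1,2,4,5,6}, so it must be 3.
(r5,c3): row 5 has {2,3,4}; column 3 has {1,2,3,4,5}, so it must be 6.
(r5,c4): row 5 has {2,3,4,6}; column 4 has {1,2,3,6}, so it must be 5.
(r6,c1): row 6 has {1,2,3,6}; column 1 has {2,3,4,6}, so it must be 5.
(r6,c4): row 6 has {1,2,3,5,6}; column 4 has {1,2,3,5,6}, so it must be 4.
(r5,c1): row 5 has {2,3,4,5,6}; column 1 has {2,3,4,5,6}, so it must be 1.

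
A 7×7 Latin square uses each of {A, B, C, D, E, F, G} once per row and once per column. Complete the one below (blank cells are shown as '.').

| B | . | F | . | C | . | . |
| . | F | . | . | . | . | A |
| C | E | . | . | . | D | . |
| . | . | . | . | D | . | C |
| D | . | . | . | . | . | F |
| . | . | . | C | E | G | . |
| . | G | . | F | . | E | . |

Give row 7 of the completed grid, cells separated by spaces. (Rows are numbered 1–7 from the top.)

A G C F B E D

Cell (r1,c6): row 1 has {B,C,F}; column 6 has {D,E,G} → A.
Cell (r7,c1): row 7 has {E,F,G}; column 1 has {B,C,D} → A.
Cell (r7,c5): row 7 has {A,E,F,G}; column 5 has {C,D,E} → B.
Cell (r7,c7): row 7 has {A,B,E,F,G}; column 7 has {A,C,F} → D.
Cell (r1,c2): row 1 has {A,B,C,F}; column 2 has {E,F,G} → D.
Cell (r2,c5): row 2 has {A,F}; column 5 has {B,C,D,E} → G.
Cell (r5,c5): row 5 has {D,F}; column 5 has {B,C,D,E,G} → A.
Cell (r6,c1): row 6 has {C,E,G}; column 1 has {A,B,C,D} → F.
Cell (r6,c7): row 6 has {C,E,F,G}; column 7 has {A,C,D,F} → B.
Cell (r7,c3): row 7 has {A,B,D,E,F,G}; column 3 has {F} → C.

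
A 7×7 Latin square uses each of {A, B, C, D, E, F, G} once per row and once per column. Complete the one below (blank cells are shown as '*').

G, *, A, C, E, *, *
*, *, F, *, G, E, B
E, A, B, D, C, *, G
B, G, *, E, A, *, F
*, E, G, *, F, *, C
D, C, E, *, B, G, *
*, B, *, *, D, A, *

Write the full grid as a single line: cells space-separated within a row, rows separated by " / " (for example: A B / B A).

(r1,c7) = D
(r2,c2) = D
(r2,c4) = A
(r3,c6) = F
(r5,c1) = A
(r5,c4) = B
(r5,c6) = D
(r6,c4) = F
(r6,c7) = A
(r7,c3) = C
(r7,c4) = G
(r7,c7) = E
(r1,c2) = F
(r1,c6) = B
(r2,c1) = C
(r4,c3) = D
(r4,c6) = C
(r7,c1) = F

G F A C E B D / C D F A G E B / E A B D C F G / B G D E A C F / A E G B F D C / D C E F B G A / F B C G D A E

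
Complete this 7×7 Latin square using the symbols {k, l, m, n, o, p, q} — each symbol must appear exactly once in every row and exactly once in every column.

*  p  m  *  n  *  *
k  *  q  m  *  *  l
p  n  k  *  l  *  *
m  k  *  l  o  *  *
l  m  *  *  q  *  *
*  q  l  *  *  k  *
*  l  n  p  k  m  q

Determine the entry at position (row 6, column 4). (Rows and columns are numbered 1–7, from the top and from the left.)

o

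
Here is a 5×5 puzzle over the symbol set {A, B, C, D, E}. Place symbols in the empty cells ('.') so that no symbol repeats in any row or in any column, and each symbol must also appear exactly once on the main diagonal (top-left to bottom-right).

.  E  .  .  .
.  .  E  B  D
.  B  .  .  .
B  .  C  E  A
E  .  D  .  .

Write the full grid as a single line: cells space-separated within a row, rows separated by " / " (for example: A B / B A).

D E B A C / A C E B D / C B A D E / B D C E A / E A D C B

row 3 has {B}; column 3 has {C,D,E}; the diagonal has {E} — only A is left for (r3,c3).
row 4 has {A,B,C,E}; column 2 has {B,E} — only D is left for (r4,c2).
row 1 has {E}; column 3 has {A,C,D,E} — only B is left for (r1,c3).
row 1 has {B,E}; column 5 has {A,D} — only C is left for (r1,c5).
row 2 has {B,D,E}; column 2 has {B,D,E}; the diagonal has {A,E} — only C is left for (r2,c2).
row 3 has {A,B}; column 5 has {A,C,D} — only E is left for (r3,c5).
row 5 has {D,E}; column 2 has {B,C,D,E} — only A is left for (r5,c2).
row 5 has {A,D,E}; column 4 has {B,E} — only C is left for (r5,c4).
row 5 has {A,C,D,E}; column 5 has {A,C,D,E}; the diagonal has {A,C,E} — only B is left for (r5,c5).
row 1 has {B,C,E}; column 1 has {B,E}; the diagonal has {A,B,C,E} — only D is left for (r1,c1).
row 1 has {B,C,D,E}; column 4 has {B,C,E} — only A is left for (r1,c4).
row 2 has {B,C,D,E}; column 1 has {B,D,E} — only A is left for (r2,c1).
row 3 has {A,B,E}; column 1 has {A,B,D,E} — only C is left for (r3,c1).
row 3 has {A,B,C,E}; column 4 has {A,B,C,E} — only D is left for (r3,c4).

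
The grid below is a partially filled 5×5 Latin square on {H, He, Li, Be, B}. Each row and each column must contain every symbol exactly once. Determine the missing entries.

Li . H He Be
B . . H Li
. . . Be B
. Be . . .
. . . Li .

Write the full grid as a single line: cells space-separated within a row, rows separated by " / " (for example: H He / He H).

Li B H He Be / B He Be H Li / H Li He Be B / He Be Li B H / Be H B Li He

row 1 has {H,He,Li,Be}; column 2 has {Be} — only B is left for (r1,c2).
row 2 has {H,Li,B}; column 2 has {Be,B} — only He is left for (r2,c2).
row 2 has {H,He,Li,B}; column 3 has {H} — only Be is left for (r2,c3).
row 4 has {Be}; column 4 has {H,He,Li,Be} — only B is left for (r4,c4).
row 5 has {Li}; column 2 has {He,Be,B} — only H is left for (r5,c2).
row 5 has {H,Li}; column 5 has {Li,Be,B} — only He is left for (r5,c5).
row 3 has {Be,B}; column 2 has {H,He,Be,B} — only Li is left for (r3,c2).
row 3 has {Li,Be,B}; column 3 has {H,Be} — only He is left for (r3,c3).
row 4 has {Be,B}; column 3 has {H,He,Be} — only Li is left for (r4,c3).
row 4 has {Li,Be,B}; column 5 has {He,Li,Be,B} — only H is left for (r4,c5).
row 5 has {H,He,Li}; column 1 has {Li,B} — only Be is left for (r5,c1).
row 5 has {H,He,Li,Be}; column 3 has {H,He,Li,Be} — only B is left for (r5,c3).
row 3 has {He,Li,Be,B}; column 1 has {Li,Be,B} — only H is left for (r3,c1).
row 4 has {H,Li,Be,B}; column 1 has {H,Li,Be,B} — only He is left for (r4,c1).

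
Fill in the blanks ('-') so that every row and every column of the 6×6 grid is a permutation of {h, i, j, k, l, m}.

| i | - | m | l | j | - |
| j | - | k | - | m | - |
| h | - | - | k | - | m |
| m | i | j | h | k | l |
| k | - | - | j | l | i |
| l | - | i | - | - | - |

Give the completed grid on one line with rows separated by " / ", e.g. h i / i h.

(r2,c4) = i
(r2,c6) = h
(r3,c3) = l
(r3,c5) = i
(r5,c3) = h
(r6,c4) = m
(r6,c5) = h
(r1,c6) = k
(r2,c2) = l
(r3,c2) = j
(r5,c2) = m
(r6,c2) = k
(r6,c6) = j
(r1,c2) = h

i h m l j k / j l k i m h / h j l k i m / m i j h k l / k m h j l i / l k i m h j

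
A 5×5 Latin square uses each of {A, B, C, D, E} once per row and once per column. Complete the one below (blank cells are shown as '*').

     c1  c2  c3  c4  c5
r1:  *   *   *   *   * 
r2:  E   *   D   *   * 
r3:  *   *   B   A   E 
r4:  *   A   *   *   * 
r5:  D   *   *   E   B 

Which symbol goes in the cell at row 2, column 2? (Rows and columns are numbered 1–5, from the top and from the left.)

B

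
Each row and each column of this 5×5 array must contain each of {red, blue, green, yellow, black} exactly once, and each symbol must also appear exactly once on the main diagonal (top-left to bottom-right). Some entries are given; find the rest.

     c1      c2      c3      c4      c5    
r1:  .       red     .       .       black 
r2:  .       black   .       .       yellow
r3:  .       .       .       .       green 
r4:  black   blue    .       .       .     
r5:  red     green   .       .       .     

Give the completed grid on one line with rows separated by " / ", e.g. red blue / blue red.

At row 3, column 2: row 3 has {green}; column 2 has {red,blue,green,black}; that leaves yellow.
At row 4, column 5: row 4 has {blue,black}; column 5 has {green,yellow,black}; that leaves red.
At row 5, column 5: row 5 has {red,green}; column 5 has {red,green,yellow,black}; the diagonal has {black}; that leaves blue.
At row 3, column 1: row 3 has {green,yellow}; column 1 has {red,black}; that leaves blue.
At row 3, column 3: row 3 has {blue,green,yellow}; column 3 is empty so far; the diagonal has {blue,black}; that leaves red.
At row 3, column 4: row 3 has {red,blue,green,yellow}; column 4 is empty so far; that leaves black.
At row 5, column 4: row 5 has {red,blue,green}; column 4 has {black}; that leaves yellow.
At row 2, column 1: row 2 has {yellow,black}; column 1 has {red,blue,black}; that leaves green.
At row 2, column 3: row 2 has {green,yellow,black}; column 3 has {red}; that leaves blue.
At row 2, column 4: row 2 has {blue,green,yellow,black}; column 4 has {yellow,black}; that leaves red.
At row 4, column 4: row 4 has {red,blue,black}; column 4 has {red,yellow,black}; the diagonal has {red,blue,black}; that leaves green.
At row 5, column 3: row 5 has {red,blue,green,yellow}; column 3 has {red,blue}; that leaves black.
At row 1, column 1: row 1 has {red,black}; column 1 has {red,blue,green,black}; the diagonal has {red,blue,green,black}; that leaves yellow.
At row 1, column 3: row 1 has {red,yellow,black}; column 3 has {red,blue,black}; that leaves green.
At row 1, column 4: row 1 has {red,green,yellow,black}; column 4 has {red,green,yellow,black}; that leaves blue.
At row 4, column 3: row 4 has {red,blue,green,black}; column 3 has {red,blue,green,black}; that leaves yellow.

yellow red green blue black / green black blue red yellow / blue yellow red black green / black blue yellow green red / red green black yellow blue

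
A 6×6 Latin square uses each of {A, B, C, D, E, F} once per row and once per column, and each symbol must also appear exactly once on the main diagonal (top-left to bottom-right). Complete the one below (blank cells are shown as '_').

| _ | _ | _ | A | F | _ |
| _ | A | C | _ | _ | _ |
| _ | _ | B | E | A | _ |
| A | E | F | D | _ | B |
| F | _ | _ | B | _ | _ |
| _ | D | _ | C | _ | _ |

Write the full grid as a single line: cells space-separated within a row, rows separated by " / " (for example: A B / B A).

(r2,c4) = F
(r4,c5) = C
(r5,c2) = C
(r5,c5) = E
(r6,c5) = B
(r6,c6) = F
(r1,c1) = C
(r1,c2) = B
(r2,c5) = D
(r2,c6) = E
(r3,c1) = D
(r3,c2) = F
(r3,c6) = C
(r6,c1) = E
(r6,c3) = A
(r1,c6) = D
(r2,c1) = B
(r5,c3) = D
(r5,c6) = A
(r1,c3) = E

C B E A F D / B A C F D E / D F B E A C / A E F D C B / F C D B E A / E D A C B F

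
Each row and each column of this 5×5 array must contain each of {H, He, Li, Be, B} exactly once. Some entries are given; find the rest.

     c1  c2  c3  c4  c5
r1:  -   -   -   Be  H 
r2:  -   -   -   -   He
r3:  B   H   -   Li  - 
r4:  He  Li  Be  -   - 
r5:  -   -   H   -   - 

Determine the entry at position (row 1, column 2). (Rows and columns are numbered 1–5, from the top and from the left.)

He

(r1,c1) = Li
(r3,c3) = He
(r3,c5) = Be
(r4,c5) = B
(r5,c1) = Be
(r5,c5) = Li
(r1,c3) = B
(r2,c1) = H
(r2,c3) = Li
(r2,c4) = B
(r4,c4) = H
(r5,c4) = He
(r1,c2) = He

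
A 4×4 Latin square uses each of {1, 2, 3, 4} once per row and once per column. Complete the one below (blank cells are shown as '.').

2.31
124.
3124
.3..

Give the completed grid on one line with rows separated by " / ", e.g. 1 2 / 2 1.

2 4 3 1 / 1 2 4 3 / 3 1 2 4 / 4 3 1 2

Cell (r1,c2): row 1 has {1,2,3}; column 2 has {1,2,3} → 4.
Cell (r2,c4): row 2 has {1,2,4}; column 4 has {1,4} → 3.
Cell (r4,c1): row 4 has {3}; column 1 has {1,2,3} → 4.
Cell (r4,c3): row 4 has {3,4}; column 3 has {2,3,4} → 1.
Cell (r4,c4): row 4 has {1,3,4}; column 4 has {1,3,4} → 2.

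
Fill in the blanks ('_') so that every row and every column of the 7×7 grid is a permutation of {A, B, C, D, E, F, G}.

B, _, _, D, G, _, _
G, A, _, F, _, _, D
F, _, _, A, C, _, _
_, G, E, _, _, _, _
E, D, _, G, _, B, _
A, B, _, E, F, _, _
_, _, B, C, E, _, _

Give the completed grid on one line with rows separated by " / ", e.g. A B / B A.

row 2 has {A,D,F,G}; column 3 has {B,E} — only C is left for (r2,c3).
row 2 has {A,C,D,F,G}; column 5 has {C,E,F,G} — only B is left for (r2,c5).
row 2 has {A,B,C,D,F,G}; column 6 has {B} — only E is left for (r2,c6).
row 3 has {A,C,F}; column 2 has {A,B,D,G} — only E is left for (r3,c2).
row 4 has {E,G}; column 4 has {A,C,D,E,F,G} — only B is left for (r4,c4).
row 5 has {B,D,E,G}; column 5 has {B,C,E,F,G} — only A is left for (r5,c5).
row 7 has {B,C,E}; column 1 has {A,B,E,F,G} — only D is left for (r7,c1).
row 7 has {B,C,D,E}; column 2 has {A,B,D,E,G} — only F is left for (r7,c2).
row 1 has {B,D,G}; column 2 has {A,B,D,E,F,G} — only C is left for (r1,c2).
row 4 has {B,E,G}; column 1 has {A,B,D,E,F,G} — only C is left for (r4,c1).
row 4 has {B,C,E,G}; column 5 has {A,B,C,E,F,G} — only D is left for (r4,c5).
row 5 has {A,B,D,E,G}; column 3 has {B,C,E} — only F is left for (r5,c3).
row 5 has {A,B,D,E,F,G}; column 7 has {D} — only C is left for (r5,c7).
row 6 has {A,B,E,F}; column 7 has {C,D} — only G is left for (r6,c7).
row 7 has {B,C,D,E,F}; column 7 has {C,D,G} — only A is left for (r7,c7).
row 1 has {B,C,D,G}; column 3 has {B,C,E,F} — only A is left for (r1,c3).
row 1 has {A,B,C,D,G}; column 6 has {B,E} — only F is left for (r1,c6).
row 1 has {A,B,C,D,F,G}; column 7 has {A,C,D,G} — only E is left for (r1,c7).
row 3 has {A,C,E,F}; column 7 has {A,C,D,E,G} — only B is left for (r3,c7).
row 4 has {B,C,D,E,G}; column 6 has {B,E,F} — only A is left for (r4,c6).
row 4 has {A,B,C,D,E,G}; column 7 has {A,B,C,D,E,G} — only F is left for (r4,c7).
row 6 has {A,B,E,F,G}; column 3 has {A,B,C,E,F} — only D is left for (r6,c3).
row 6 has {A,B,D,E,F,G}; column 6 has {A,B,E,F} — only C is left for (r6,c6).
row 7 has {A,B,C,D,E,F}; column 6 has {A,B,C,E,F} — only G is left for (r7,c6).
row 3 has {A,B,C,E,F}; column 3 has {A,B,C,D,E,F} — only G is left for (r3,c3).
row 3 has {A,B,C,E,F,G}; column 6 has {A,B,C,E,F,G} — only D is left for (r3,c6).

B C A D G F E / G A C F B E D / F E G A C D B / C G E B D A F / E D F G A B C / A B D E F C G / D F B C E G A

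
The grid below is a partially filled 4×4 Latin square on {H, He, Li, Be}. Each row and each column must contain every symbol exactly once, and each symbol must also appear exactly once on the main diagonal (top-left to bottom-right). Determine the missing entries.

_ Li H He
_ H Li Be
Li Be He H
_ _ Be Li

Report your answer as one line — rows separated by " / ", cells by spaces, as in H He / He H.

Be Li H He / He H Li Be / Li Be He H / H He Be Li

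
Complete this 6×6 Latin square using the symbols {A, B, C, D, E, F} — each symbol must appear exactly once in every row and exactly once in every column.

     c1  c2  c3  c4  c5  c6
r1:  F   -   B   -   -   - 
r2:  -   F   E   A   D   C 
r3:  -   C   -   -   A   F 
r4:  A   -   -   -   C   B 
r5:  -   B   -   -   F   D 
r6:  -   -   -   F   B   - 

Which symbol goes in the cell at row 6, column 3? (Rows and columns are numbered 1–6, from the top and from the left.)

C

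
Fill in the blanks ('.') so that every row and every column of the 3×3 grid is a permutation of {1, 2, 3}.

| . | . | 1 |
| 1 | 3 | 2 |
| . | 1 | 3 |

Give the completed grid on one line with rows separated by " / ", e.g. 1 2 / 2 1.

3 2 1 / 1 3 2 / 2 1 3

(r1,c2) = 2
(r3,c1) = 2
(r1,c1) = 3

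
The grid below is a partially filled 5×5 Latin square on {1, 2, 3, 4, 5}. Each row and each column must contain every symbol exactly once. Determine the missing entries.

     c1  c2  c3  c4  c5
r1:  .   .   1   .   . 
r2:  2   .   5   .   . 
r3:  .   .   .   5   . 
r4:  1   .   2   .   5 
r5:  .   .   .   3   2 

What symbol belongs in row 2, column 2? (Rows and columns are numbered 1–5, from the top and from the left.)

4

Cell (r4,c4): row 4 has {1,2,5}; column 4 has {3,5} → 4.
Cell (r5,c3): row 5 has {2,3}; column 3 has {1,2,5} → 4.
Cell (r1,c4): row 1 has {1}; column 4 has {3,4,5} → 2.
Cell (r2,c4): row 2 has {2,5}; column 4 has {2,3,4,5} → 1.
Cell (r3,c3): row 3 has {5}; column 3 has {1,2,4,5} → 3.
Cell (r4,c2): row 4 has {1,2,4,5}; column 2 is empty so far → 3.
Cell (r5,c1): row 5 has {2,3,4}; column 1 has {1,2} → 5.
Cell (r5,c2): row 5 has {2,3,4,5}; column 2 has {3} → 1.
Cell (r2,c2): row 2 has {1,2,5}; column 2 has {1,3} → 4.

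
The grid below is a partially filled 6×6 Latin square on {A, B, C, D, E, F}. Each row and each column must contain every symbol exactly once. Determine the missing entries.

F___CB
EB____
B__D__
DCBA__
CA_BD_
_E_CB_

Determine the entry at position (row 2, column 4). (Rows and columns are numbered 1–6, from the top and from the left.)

F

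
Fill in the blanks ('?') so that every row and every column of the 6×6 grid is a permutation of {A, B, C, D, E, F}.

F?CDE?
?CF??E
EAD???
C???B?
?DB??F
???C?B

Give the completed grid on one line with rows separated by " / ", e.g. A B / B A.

Cell (r1,c2): row 1 has {C,D,E,F}; column 2 has {A,C,D} → B.
Cell (r1,c6): row 1 has {B,C,D,E,F}; column 6 has {B,E,F} → A.
Cell (r3,c6): row 3 has {A,D,E}; column 6 has {A,B,E,F} → C.
Cell (r4,c6): row 4 has {B,C}; column 6 has {A,B,C,E,F} → D.
Cell (r5,c1): row 5 has {B,D,F}; column 1 has {C,E,F} → A.
Cell (r5,c4): row 5 has {A,B,D,F}; column 4 has {C,D} → E.
Cell (r5,c5): row 5 has {A,B,D,E,F}; column 5 has {B,E} → C.
Cell (r6,c1): row 6 has {B,C}; column 1 has {A,C,E,F} → D.
Cell (r2,c1): row 2 has {C,E,F}; column 1 has {A,C,D,E,F} → B.
Cell (r2,c4): row 2 has {B,C,E,F}; column 4 has {C,D,E} → A.
Cell (r2,c5): row 2 has {A,B,C,E,F}; column 5 has {B,C,E} → D.
Cell (r3,c5): row 3 has {A,C,D,E}; column 5 has {B,C,D,E} → F.
Cell (r4,c4): row 4 has {B,C,D}; column 4 has {A,C,D,E} → F.
Cell (r6,c5): row 6 has {B,C,D}; column 5 has {B,C,D,E,F} → A.
Cell (r3,c4): row 3 has {A,C,D,E,F}; column 4 has {A,C,D,E,F} → B.
Cell (r4,c2): row 4 has {B,C,D,F}; column 2 has {A,B,C,D} → E.
Cell (r4,c3): row 4 has {B,C,D,E,F}; column 3 has {B,C,D,F} → A.
Cell (r6,c2): row 6 has {A,B,C,D}; column 2 has {A,B,C,D,E} → F.
Cell (r6,c3): row 6 has {A,B,C,D,F}; column 3 has {A,B,C,D,F} → E.

F B C D E A / B C F A D E / E A D B F C / C E A F B D / A D B E C F / D F E C A B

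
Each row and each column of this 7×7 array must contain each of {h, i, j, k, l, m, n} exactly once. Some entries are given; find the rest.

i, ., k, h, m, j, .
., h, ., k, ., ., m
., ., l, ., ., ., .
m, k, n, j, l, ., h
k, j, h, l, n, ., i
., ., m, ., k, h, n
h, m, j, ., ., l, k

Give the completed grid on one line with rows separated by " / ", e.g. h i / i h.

i n k h m j l / l h i k j n m / n i l m h k j / m k n j l i h / k j h l n m i / j l m i k h n / h m j n i l k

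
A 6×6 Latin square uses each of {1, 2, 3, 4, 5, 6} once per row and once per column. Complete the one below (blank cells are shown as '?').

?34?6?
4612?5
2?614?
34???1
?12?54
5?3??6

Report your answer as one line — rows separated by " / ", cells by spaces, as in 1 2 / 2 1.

(r1,c1) = 1
(r1,c4) = 5
(r1,c6) = 2
(r2,c5) = 3
(r3,c2) = 5
(r3,c6) = 3
(r4,c3) = 5
(r4,c4) = 6
(r4,c5) = 2
(r5,c1) = 6
(r5,c4) = 3
(r6,c2) = 2
(r6,c4) = 4
(r6,c5) = 1

1 3 4 5 6 2 / 4 6 1 2 3 5 / 2 5 6 1 4 3 / 3 4 5 6 2 1 / 6 1 2 3 5 4 / 5 2 3 4 1 6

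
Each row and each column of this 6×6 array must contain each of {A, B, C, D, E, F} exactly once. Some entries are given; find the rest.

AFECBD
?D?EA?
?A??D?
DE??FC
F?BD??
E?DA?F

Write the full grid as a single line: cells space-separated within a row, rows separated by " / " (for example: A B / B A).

A F E C B D / C D F E A B / B A C F D E / D E A B F C / F C B D E A / E B D A C F

At row 2, column 6: row 2 has {A,D,E}; column 6 has {C,D,F}; that leaves B.
At row 3, column 6: row 3 has {A,D}; column 6 has {B,C,D,F}; that leaves E.
At row 4, column 3: row 4 has {C,D,E,F}; column 3 has {B,D,E}; that leaves A.
At row 4, column 4: row 4 has {A,C,D,E,F}; column 4 has {A,C,D,E}; that leaves B.
At row 5, column 2: row 5 has {B,D,F}; column 2 has {A,D,E,F}; that leaves C.
At row 5, column 5: row 5 has {B,C,D,F}; column 5 has {A,B,D,F}; that leaves E.
At row 5, column 6: row 5 has {B,C,D,E,F}; column 6 has {B,C,D,E,F}; that leaves A.
At row 6, column 2: row 6 has {A,D,E,F}; column 2 has {A,C,D,E,F}; that leaves B.
At row 6, column 5: row 6 has {A,B,D,E,F}; column 5 has {A,B,D,E,F}; that leaves C.
At row 2, column 1: row 2 has {A,B,D,E}; column 1 has {A,D,E,F}; that leaves C.
At row 2, column 3: row 2 has {A,B,C,D,E}; column 3 has {A,B,D,E}; that leaves F.
At row 3, column 1: row 3 has {A,D,E}; column 1 has {A,C,D,E,F}; that leaves B.
At row 3, column 3: row 3 has {A,B,D,E}; column 3 has {A,B,D,E,F}; that leaves C.
At row 3, column 4: row 3 has {A,B,C,D,E}; column 4 has {A,B,C,D,E}; that leaves F.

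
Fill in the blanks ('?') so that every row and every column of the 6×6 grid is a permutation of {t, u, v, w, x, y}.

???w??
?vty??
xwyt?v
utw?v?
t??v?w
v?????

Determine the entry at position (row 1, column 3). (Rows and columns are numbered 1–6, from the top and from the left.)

Cell (r1,c1): row 1 has {w}; column 1 has {t,u,v,x} → y.
Cell (r2,c1): row 2 has {t,v,y}; column 1 has {t,u,v,x,y} → w.
Cell (r3,c5): row 3 has {t,v,w,x,y}; column 5 has {v} → u.
Cell (r4,c4): row 4 has {t,u,v,w}; column 4 has {t,v,w,y} → x.
Cell (r4,c6): row 4 has {t,u,v,w,x}; column 6 has {v,w} → y.
Cell (r6,c4): row 6 has {v}; column 4 has {t,v,w,x,y} → u.
Cell (r2,c5): row 2 has {t,v,w,y}; column 5 has {u,v} → x.
Cell (r2,c6): row 2 has {t,v,w,x,y}; column 6 has {v,w,y} → u.
Cell (r5,c5): row 5 has {t,v,w}; column 5 has {u,v,x} → y.
Cell (r6,c3): row 6 has {u,v}; column 3 has {t,w,y} → x.
Cell (r6,c6): row 6 has {u,v,x}; column 6 has {u,v,w,y} → t.
Cell (r1,c5): row 1 has {w,y}; column 5 has {u,v,x,y} → t.
Cell (r1,c6): row 1 has {t,w,y}; column 6 has {t,u,v,w,y} → x.
Cell (r5,c3): row 5 has {t,v,w,y}; column 3 has {t,w,x,y} → u.
Cell (r6,c2): row 6 has {t,u,v,x}; column 2 has {t,v,w} → y.
Cell (r6,c5): row 6 has {t,u,v,x,y}; column 5 has {t,u,v,x,y} → w.
Cell (r1,c2): row 1 has {t,w,x,y}; column 2 has {t,v,w,y} → u.
Cell (r1,c3): row 1 has {t,u,w,x,y}; column 3 has {t,u,w,x,y} → v.

v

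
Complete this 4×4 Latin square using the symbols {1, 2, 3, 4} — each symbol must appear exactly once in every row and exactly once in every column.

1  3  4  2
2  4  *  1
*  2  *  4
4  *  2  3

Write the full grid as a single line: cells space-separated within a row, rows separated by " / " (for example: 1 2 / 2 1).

1 3 4 2 / 2 4 3 1 / 3 2 1 4 / 4 1 2 3

(r2,c3) = 3
(r3,c1) = 3
(r3,c3) = 1
(r4,c2) = 1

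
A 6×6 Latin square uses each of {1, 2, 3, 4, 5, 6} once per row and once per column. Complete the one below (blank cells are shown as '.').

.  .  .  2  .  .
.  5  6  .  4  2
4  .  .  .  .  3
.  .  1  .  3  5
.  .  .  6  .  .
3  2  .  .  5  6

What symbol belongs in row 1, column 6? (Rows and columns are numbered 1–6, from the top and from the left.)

Cell (r2,c1): row 2 has {2,4,5,6}; column 1 has {3,4} → 1.
Cell (r2,c4): row 2 has {1,2,4,5,6}; column 4 has {2,6} → 3.
Cell (r4,c4): row 4 has {1,3,5}; column 4 has {2,3,6} → 4.
Cell (r6,c3): row 6 has {2,3,5,6}; column 3 has {1,6} → 4.
Cell (r6,c4): row 6 has {2,3,4,5,6}; column 4 has {2,3,4,6} → 1.
Cell (r3,c4): row 3 has {3,4}; column 4 has {1,2,3,4,6} → 5.
Cell (r4,c2): row 4 has {1,3,4,5}; column 2 has {2,5} → 6.
Cell (r3,c2): row 3 has {3,4,5}; column 2 has {2,5,6} → 1.
Cell (r3,c3): row 3 has {1,3,4,5}; column 3 has {1,4,6} → 2.
Cell (r3,c5): row 3 has {1,2,3,4,5}; column 5 has {3,4,5} → 6.
Cell (r4,c1): row 4 has {1,3,4,5,6}; column 1 has {1,3,4} → 2.
Cell (r5,c1): row 5 has {6}; column 1 has {1,2,3,4} → 5.
Cell (r5,c3): row 5 has {5,6}; column 3 has {1,2,4,6} → 3.
Cell (r1,c1): row 1 has {2}; column 1 has {1,2,3,4,5} → 6.
Cell (r1,c3): row 1 has {2,6}; column 3 has {1,2,3,4,6} → 5.
Cell (r1,c5): row 1 has {2,5,6}; column 5 has {3,4,5,6} → 1.
Cell (r1,c6): row 1 has {1,2,5,6}; column 6 has {2,3,5,6} → 4.

4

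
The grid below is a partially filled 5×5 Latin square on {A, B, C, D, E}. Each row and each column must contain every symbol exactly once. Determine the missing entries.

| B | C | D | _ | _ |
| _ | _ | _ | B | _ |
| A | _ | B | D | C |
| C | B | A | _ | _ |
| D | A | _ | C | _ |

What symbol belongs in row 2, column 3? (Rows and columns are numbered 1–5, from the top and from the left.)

C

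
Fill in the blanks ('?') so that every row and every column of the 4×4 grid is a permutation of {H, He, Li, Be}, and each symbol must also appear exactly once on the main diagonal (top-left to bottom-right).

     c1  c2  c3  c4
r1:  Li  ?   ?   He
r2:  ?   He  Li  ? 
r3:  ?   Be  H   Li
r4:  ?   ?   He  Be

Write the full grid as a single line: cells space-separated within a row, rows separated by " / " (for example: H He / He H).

Li H Be He / Be He Li H / He Be H Li / H Li He Be

(r1,c2): row 1 has {He,Li}; column 2 has {He,Be}, so it must be H.
(r1,c3): row 1 has {H,He,Li}; column 3 has {H,He,Li}, so it must be Be.
(r2,c4): row 2 has {He,Li}; column 4 has {He,Li,Be}, so it must be H.
(r3,c1): row 3 has {H,Li,Be}; column 1 has {Li}, so it must be He.
(r4,c1): row 4 has {He,Be}; column 1 has {He,Li}, so it must be H.
(r4,c2): row 4 has {H,He,Be}; column 2 has {H,He,Be}, so it must be Li.
(r2,c1): row 2 has {H,He,Li}; column 1 has {H,He,Li}, so it must be Be.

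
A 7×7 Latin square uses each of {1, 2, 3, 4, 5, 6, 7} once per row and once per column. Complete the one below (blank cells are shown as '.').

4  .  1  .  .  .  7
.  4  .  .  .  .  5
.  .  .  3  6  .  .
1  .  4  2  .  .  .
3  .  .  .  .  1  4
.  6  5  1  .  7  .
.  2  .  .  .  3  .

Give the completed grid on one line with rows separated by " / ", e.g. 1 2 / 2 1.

4 3 1 5 2 6 7 / 6 4 3 7 1 2 5 / 5 1 7 3 6 4 2 / 1 7 4 2 3 5 6 / 3 5 2 6 7 1 4 / 2 6 5 1 4 7 3 / 7 2 6 4 5 3 1

At row 6, column 1: row 6 has {1,5,6,7}; column 1 has {1,3,4}; that leaves 2.
At row 6, column 7: row 6 has {1,2,5,6,7}; column 7 has {4,5,7}; that leaves 3.
At row 4, column 7: row 4 has {1,2,4}; column 7 has {3,4,5,7}; that leaves 6.
At row 6, column 5: row 6 has {1,2,3,5,6,7}; column 5 has {6}; that leaves 4.
At row 7, column 7: row 7 has {2,3}; column 7 has {3,4,5,6,7}; that leaves 1.
At row 3, column 7: row 3 has {3,6}; column 7 has {1,3,4,5,6,7}; that leaves 2.
At row 4, column 6: row 4 has {1,2,4,6}; column 6 has {1,3,7}; that leaves 5.
At row 3, column 3: row 3 has {2,3,6}; column 3 has {1,4,5}; that leaves 7.
At row 3, column 6: row 3 has {2,3,6,7}; column 6 has {1,3,5,7}; that leaves 4.
At row 7, column 3: row 7 has {1,2,3}; column 3 has {1,4,5,7}; that leaves 6.
At row 3, column 1: row 3 has {2,3,4,6,7}; column 1 has {1,2,3,4}; that leaves 5.
At row 3, column 2: row 3 has {2,3,4,5,6,7}; column 2 has {2,4,6}; that leaves 1.
At row 5, column 3: row 5 has {1,3,4}; column 3 has {1,4,5,6,7}; that leaves 2.
At row 7, column 1: row 7 has {1,2,3,6}; column 1 has {1,2,3,4,5}; that leaves 7.
At row 7, column 5: row 7 has {1,2,3,6,7}; column 5 has {4,6}; that leaves 5.
At row 2, column 1: row 2 has {4,5}; column 1 has {1,2,3,4,5,7}; that leaves 6.
At row 2, column 3: row 2 has {4,5,6}; column 3 has {1,2,4,5,6,7}; that leaves 3.
At row 2, column 4: row 2 has {3,4,5,6}; column 4 has {1,2,3}; that leaves 7.
At row 2, column 6: row 2 has {3,4,5,6,7}; column 6 has {1,3,4,5,7}; that leaves 2.
At row 5, column 5: row 5 has {1,2,3,4}; column 5 has {4,5,6}; that leaves 7.
At row 7, column 4: row 7 has {1,2,3,5,6,7}; column 4 has {1,2,3,7}; that leaves 4.
At row 1, column 6: row 1 has {1,4,7}; column 6 has {1,2,3,4,5,7}; that leaves 6.
At row 2, column 5: row 2 has {2,3,4,5,6,7}; column 5 has {4,5,6,7}; that leaves 1.
At row 4, column 5: row 4 has {1,2,4,5,6}; column 5 has {1,4,5,6,7}; that leaves 3.
At row 5, column 2: row 5 has {1,2,3,4,7}; column 2 has {1,2,4,6}; that leaves 5.
At row 5, column 4: row 5 has {1,2,3,4,5,7}; column 4 has {1,2,3,4,7}; that leaves 6.
At row 1, column 2: row 1 has {1,4,6,7}; column 2 has {1,2,4,5,6}; that leaves 3.
At row 1, column 4: row 1 has {1,3,4,6,7}; column 4 has {1,2,3,4,6,7}; that leaves 5.
At row 1, column 5: row 1 has {1,3,4,5,6,7}; column 5 has {1,3,4,5,6,7}; that leaves 2.
At row 4, column 2: row 4 has {1,2,3,4,5,6}; column 2 has {1,2,3,4,5,6}; that leaves 7.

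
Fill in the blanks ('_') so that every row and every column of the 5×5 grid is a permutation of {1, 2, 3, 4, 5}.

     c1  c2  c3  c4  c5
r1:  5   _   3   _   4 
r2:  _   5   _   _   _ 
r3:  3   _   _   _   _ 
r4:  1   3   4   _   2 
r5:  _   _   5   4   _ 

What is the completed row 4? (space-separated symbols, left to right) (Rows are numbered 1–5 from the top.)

1 3 4 5 2

(r4,c4) = 5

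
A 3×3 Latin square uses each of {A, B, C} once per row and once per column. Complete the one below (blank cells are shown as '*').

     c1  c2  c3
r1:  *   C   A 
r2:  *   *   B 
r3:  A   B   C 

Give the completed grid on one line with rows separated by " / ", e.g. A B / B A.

B C A / C A B / A B C

row 1 has {A,C}; column 1 has {A} — only B is left for (r1,c1).
row 2 has {B}; column 1 has {A,B} — only C is left for (r2,c1).
row 2 has {B,C}; column 2 has {B,C} — only A is left for (r2,c2).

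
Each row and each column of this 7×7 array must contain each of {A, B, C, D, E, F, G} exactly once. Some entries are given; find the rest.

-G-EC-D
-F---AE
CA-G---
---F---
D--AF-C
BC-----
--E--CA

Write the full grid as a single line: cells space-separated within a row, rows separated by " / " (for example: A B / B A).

A G B E C F D / G F D C B A E / C A F G D E B / E B C F A D G / D E G A F B C / B C A D E G F / F D E B G C A

row 2 has {A,E,F}; column 1 has {B,C,D} — only G is left for (r2,c1).
row 6 has {B,C}; column 4 has {A,E,F,G} — only D is left for (r6,c4).
row 7 has {A,C,E}; column 1 has {B,C,D,G} — only F is left for (r7,c1).
row 7 has {A,C,E,F}; column 4 has {A,D,E,F,G} — only B is left for (r7,c4).
row 1 has {C,D,E,G}; column 1 has {B,C,D,F,G} — only A is left for (r1,c1).
row 2 has {A,E,F,G}; column 4 has {A,B,D,E,F,G} — only C is left for (r2,c4).
row 4 has {F}; column 1 has {A,B,C,D,F,G} — only E is left for (r4,c1).
row 7 has {A,B,C,E,F}; column 2 has {A,C,F,G} — only D is left for (r7,c2).
row 7 has {A,B,C,D,E,F}; column 5 has {C,F} — only G is left for (r7,c5).
row 4 has {E,F}; column 2 has {A,C,D,F,G} — only B is left for (r4,c2).
row 4 has {B,E,F}; column 7 has {A,C,D,E} — only G is left for (r4,c7).
row 5 has {A,C,D,F}; column 2 has {A,B,C,D,F,G} — only E is left for (r5,c2).
row 6 has {B,C,D}; column 7 has {A,C,D,E,G} — only F is left for (r6,c7).
row 3 has {A,C,G}; column 7 has {A,C,D,E,F,G} — only B is left for (r3,c7).
row 4 has {B,E,F,G}; column 6 has {A,C} — only D is left for (r4,c6).
row 4 has {B,D,E,F,G}; column 5 has {C,F,G} — only A is left for (r4,c5).
row 6 has {B,C,D,F}; column 5 has {A,C,F,G} — only E is left for (r6,c5).
row 6 has {B,C,D,E,F}; column 6 has {A,C,D} — only G is left for (r6,c6).
row 3 has {A,B,C,G}; column 5 has {A,C,E,F,G} — only D is left for (r3,c5).
row 4 has {A,B,D,E,F,G}; column 3 has {E} — only C is left for (r4,c3).
row 5 has {A,C,D,E,F}; column 6 has {A,C,D,G} — only B is left for (r5,c6).
row 6 has {B,C,D,E,F,G}; column 3 has {C,E} — only A is left for (r6,c3).
row 1 has {A,C,D,E,G}; column 6 has {A,B,C,D,G} — only F is left for (r1,c6).
row 2 has {A,C,E,F,G}; column 5 has {A,C,D,E,F,G} — only B is left for (r2,c5).
row 3 has {A,B,C,D,G}; column 3 has {A,C,E} — only F is left for (r3,c3).
row 3 has {A,B,C,D,F,G}; column 6 has {A,B,C,D,F,G} — only E is left for (r3,c6).
row 5 has {A,B,C,D,E,F}; column 3 has {A,C,E,F} — only G is left for (r5,c3).
row 1 has {A,C,D,E,F,G}; column 3 has {A,C,E,F,G} — only B is left for (r1,c3).
row 2 has {A,B,C,E,F,G}; column 3 has {A,B,C,E,F,G} — only D is left for (r2,c3).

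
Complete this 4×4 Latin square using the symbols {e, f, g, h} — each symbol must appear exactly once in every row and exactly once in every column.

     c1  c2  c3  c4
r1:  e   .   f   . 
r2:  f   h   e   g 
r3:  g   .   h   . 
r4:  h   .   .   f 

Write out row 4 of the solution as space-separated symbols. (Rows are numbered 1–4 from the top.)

h e g f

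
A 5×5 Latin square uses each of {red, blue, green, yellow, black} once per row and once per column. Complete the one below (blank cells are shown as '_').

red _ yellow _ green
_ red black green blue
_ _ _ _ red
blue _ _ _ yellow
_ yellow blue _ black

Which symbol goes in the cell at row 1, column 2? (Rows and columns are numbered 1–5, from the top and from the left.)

At row 2, column 1: row 2 has {red,blue,green,black}; column 1 has {red,blue}; that leaves yellow.
At row 3, column 3: row 3 has {red}; column 3 has {blue,yellow,black}; that leaves green.
At row 4, column 3: row 4 has {blue,yellow}; column 3 has {blue,green,yellow,black}; that leaves red.
At row 4, column 4: row 4 has {red,blue,yellow}; column 4 has {green}; that leaves black.
At row 5, column 1: row 5 has {blue,yellow,black}; column 1 has {red,blue,yellow}; that leaves green.
At row 5, column 4: row 5 has {blue,green,yellow,black}; column 4 has {green,black}; that leaves red.
At row 1, column 4: row 1 has {red,green,yellow}; column 4 has {red,green,black}; that leaves blue.
At row 3, column 1: row 3 has {red,green}; column 1 has {red,blue,green,yellow}; that leaves black.
At row 3, column 2: row 3 has {red,green,black}; column 2 has {red,yellow}; that leaves blue.
At row 3, column 4: row 3 has {red,blue,green,black}; column 4 has {red,blue,green,black}; that leaves yellow.
At row 4, column 2: row 4 has {red,blue,yellow,black}; column 2 has {red,blue,yellow}; that leaves green.
At row 1, column 2: row 1 has {red,blue,green,yellow}; column 2 has {red,blue,green,yellow}; that leaves black.

black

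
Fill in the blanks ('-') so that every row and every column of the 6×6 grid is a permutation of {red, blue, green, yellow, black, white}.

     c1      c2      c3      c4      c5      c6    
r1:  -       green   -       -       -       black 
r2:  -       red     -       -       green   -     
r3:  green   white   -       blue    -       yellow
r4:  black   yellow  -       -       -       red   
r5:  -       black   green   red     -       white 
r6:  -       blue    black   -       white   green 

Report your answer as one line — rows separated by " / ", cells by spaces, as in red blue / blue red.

Cell (r2,c6): row 2 has {red,green}; column 6 has {red,green,yellow,black,white} → blue.
Cell (r3,c3): row 3 has {blue,green,yellow,white}; column 3 has {green,black} → red.
Cell (r3,c5): row 3 has {red,blue,green,yellow,white}; column 5 has {green,white} → black.
Cell (r4,c5): row 4 has {red,yellow,black}; column 5 has {green,black,white} → blue.
Cell (r5,c5): row 5 has {red,green,black,white}; column 5 has {blue,green,black,white} → yellow.
Cell (r6,c4): row 6 has {blue,green,black,white}; column 4 has {red,blue} → yellow.
Cell (r1,c4): row 1 has {green,black}; column 4 has {red,blue,yellow} → white.
Cell (r1,c5): row 1 has {green,black,white}; column 5 has {blue,green,yellow,black,white} → red.
Cell (r2,c4): row 2 has {red,blue,green}; column 4 has {red,blue,yellow,white} → black.
Cell (r4,c3): row 4 has {red,blue,yellow,black}; column 3 has {red,green,black} → white.
Cell (r4,c4): row 4 has {red,blue,yellow,black,white}; column 4 has {red,blue,yellow,black,white} → green.
Cell (r5,c1): row 5 has {red,green,yellow,black,white}; column 1 has {green,black} → blue.
Cell (r6,c1): row 6 has {blue,green,yellow,black,white}; column 1 has {blue,green,black} → red.
Cell (r1,c1): row 1 has {red,green,black,white}; column 1 has {red,blue,green,black} → yellow.
Cell (r1,c3): row 1 has {red,green,yellow,black,white}; column 3 has {red,green,black,white} → blue.
Cell (r2,c1): row 2 has {red,blue,green,black}; column 1 has {red,blue,green,yellow,black} → white.
Cell (r2,c3): row 2 has {red,blue,green,black,white}; column 3 has {red,blue,green,black,white} → yellow.

yellow green blue white red black / white red yellow black green blue / green white red blue black yellow / black yellow white green blue red / blue black green red yellow white / red blue black yellow white green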